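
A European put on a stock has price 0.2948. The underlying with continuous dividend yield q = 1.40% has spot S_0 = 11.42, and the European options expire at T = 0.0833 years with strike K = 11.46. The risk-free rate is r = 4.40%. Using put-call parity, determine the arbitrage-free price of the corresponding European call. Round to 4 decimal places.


Answer: Call price = 0.2834

Derivation:
Put-call parity: C - P = S_0 * exp(-qT) - K * exp(-rT).
S_0 * exp(-qT) = 11.4200 * 0.99883448 = 11.40668976
K * exp(-rT) = 11.4600 * 0.99634151 = 11.41807369
C = P + S*exp(-qT) - K*exp(-rT)
C = 0.2948 + 11.40668976 - 11.41807369 = 0.2834


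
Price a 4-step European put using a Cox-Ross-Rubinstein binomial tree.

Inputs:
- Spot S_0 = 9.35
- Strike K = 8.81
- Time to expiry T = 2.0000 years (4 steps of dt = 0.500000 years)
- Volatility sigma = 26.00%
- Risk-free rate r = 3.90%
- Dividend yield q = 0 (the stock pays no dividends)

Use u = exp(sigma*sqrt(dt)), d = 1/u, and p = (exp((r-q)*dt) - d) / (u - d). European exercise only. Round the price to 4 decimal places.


dt = T/N = 0.500000
u = exp(sigma*sqrt(dt)) = 1.201833; d = 1/u = 0.832062
p = (exp((r-q)*dt) - d) / (u - d) = 0.507420
Discount per step: exp(-r*dt) = 0.980689
Stock lattice S(k, i) with i counting down-moves:
  k=0: S(0,0) = 9.3500
  k=1: S(1,0) = 11.2371; S(1,1) = 7.7798
  k=2: S(2,0) = 13.5052; S(2,1) = 9.3500; S(2,2) = 6.4733
  k=3: S(3,0) = 16.2309; S(3,1) = 11.2371; S(3,2) = 7.7798; S(3,3) = 5.3862
  k=4: S(4,0) = 19.5069; S(4,1) = 13.5052; S(4,2) = 9.3500; S(4,3) = 6.4733; S(4,4) = 4.4816
Terminal payoffs V(N, i) = max(K - S_T, 0):
  V(4,0) = 0.000000; V(4,1) = 0.000000; V(4,2) = 0.000000; V(4,3) = 2.336734; V(4,4) = 4.328377
Backward induction: V(k, i) = exp(-r*dt) * [p * V(k+1, i) + (1-p) * V(k+1, i+1)].
  V(3,0) = exp(-r*dt) * [p*0.000000 + (1-p)*0.000000] = 0.000000
  V(3,1) = exp(-r*dt) * [p*0.000000 + (1-p)*0.000000] = 0.000000
  V(3,2) = exp(-r*dt) * [p*0.000000 + (1-p)*2.336734] = 1.128801
  V(3,3) = exp(-r*dt) * [p*2.336734 + (1-p)*4.328377] = 3.253707
  V(2,0) = exp(-r*dt) * [p*0.000000 + (1-p)*0.000000] = 0.000000
  V(2,1) = exp(-r*dt) * [p*0.000000 + (1-p)*1.128801] = 0.545287
  V(2,2) = exp(-r*dt) * [p*1.128801 + (1-p)*3.253707] = 2.133476
  V(1,0) = exp(-r*dt) * [p*0.000000 + (1-p)*0.545287] = 0.263411
  V(1,1) = exp(-r*dt) * [p*0.545287 + (1-p)*2.133476] = 1.301960
  V(0,0) = exp(-r*dt) * [p*0.263411 + (1-p)*1.301960] = 0.760013

Answer: Price = V(0,0) = 0.7600


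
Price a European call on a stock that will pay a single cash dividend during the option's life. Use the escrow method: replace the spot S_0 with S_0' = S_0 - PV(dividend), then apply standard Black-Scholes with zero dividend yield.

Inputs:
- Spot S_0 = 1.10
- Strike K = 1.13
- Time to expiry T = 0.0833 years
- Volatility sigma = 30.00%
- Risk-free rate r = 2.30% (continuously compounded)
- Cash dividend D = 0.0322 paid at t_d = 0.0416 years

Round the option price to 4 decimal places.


Answer: Price = 0.0152

Derivation:
PV(D) = D * exp(-r * t_d) = 0.0322 * 0.99904366 = 0.03216921
S_0' = S_0 - PV(D) = 1.1000 - 0.03216921 = 1.06783079
d1 = (ln(S_0'/K) + (r + sigma^2/2)*T) / (sigma*sqrt(T)) = -0.58813662
d2 = d1 - sigma*sqrt(T) = -0.67472183
exp(-rT) = 0.99808593
N(d1) = 0.27822030; N(d2) = 0.24992626
C = S_0' * N(d1) - K * exp(-rT) * N(d2) = 1.06783079 * 0.27822030 - 1.1300 * 0.99808593 * 0.24992626 = 0.0152


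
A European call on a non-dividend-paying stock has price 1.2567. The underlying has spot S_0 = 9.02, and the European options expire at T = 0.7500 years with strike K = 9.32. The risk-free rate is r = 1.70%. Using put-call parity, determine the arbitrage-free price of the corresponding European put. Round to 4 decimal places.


Answer: Put price = 1.4386

Derivation:
Put-call parity: C - P = S_0 * exp(-qT) - K * exp(-rT).
S_0 * exp(-qT) = 9.0200 * 1.00000000 = 9.02000000
K * exp(-rT) = 9.3200 * 0.98733094 = 9.20192433
P = C - S*exp(-qT) + K*exp(-rT)
P = 1.2567 - 9.02000000 + 9.20192433 = 1.4386


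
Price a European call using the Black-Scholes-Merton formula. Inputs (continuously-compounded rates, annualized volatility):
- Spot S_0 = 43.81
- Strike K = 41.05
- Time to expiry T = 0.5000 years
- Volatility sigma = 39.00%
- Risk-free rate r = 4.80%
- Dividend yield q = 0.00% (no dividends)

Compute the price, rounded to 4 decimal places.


Answer: Price = 6.7028

Derivation:
d1 = (ln(S/K) + (r - q + 0.5*sigma^2) * T) / (sigma * sqrt(T)) = 0.46087503
d2 = d1 - sigma * sqrt(T) = 0.18510339
exp(-rT) = 0.97628571; exp(-qT) = 1.00000000
C = S_0 * exp(-qT) * N(d1) - K * exp(-rT) * N(d2)
N(d1) = 0.67755587; N(d2) = 0.57342603
C = 43.8100 * 1.00000000 * 0.67755587 - 41.0500 * 0.97628571 * 0.57342603 = 6.7028


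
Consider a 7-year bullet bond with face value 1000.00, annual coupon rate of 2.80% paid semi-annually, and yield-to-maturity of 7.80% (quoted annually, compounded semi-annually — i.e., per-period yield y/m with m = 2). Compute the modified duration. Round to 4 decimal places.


Coupon per period c = face * coupon_rate / m = 14.000000
Periods per year m = 2; per-period yield y/m = 0.039000
Number of cashflows N = 14
Cashflows (t years, CF_t, discount factor 1/(1+y/m)^(m*t), PV):
  t = 0.5000: CF_t = 14.000000, DF = 0.962464, PV = 13.474495
  t = 1.0000: CF_t = 14.000000, DF = 0.926337, PV = 12.968715
  t = 1.5000: CF_t = 14.000000, DF = 0.891566, PV = 12.481920
  t = 2.0000: CF_t = 14.000000, DF = 0.858100, PV = 12.013397
  t = 2.5000: CF_t = 14.000000, DF = 0.825890, PV = 11.562461
  t = 3.0000: CF_t = 14.000000, DF = 0.794889, PV = 11.128452
  t = 3.5000: CF_t = 14.000000, DF = 0.765052, PV = 10.710733
  t = 4.0000: CF_t = 14.000000, DF = 0.736335, PV = 10.308694
  t = 4.5000: CF_t = 14.000000, DF = 0.708696, PV = 9.921746
  t = 5.0000: CF_t = 14.000000, DF = 0.682094, PV = 9.549322
  t = 5.5000: CF_t = 14.000000, DF = 0.656491, PV = 9.190878
  t = 6.0000: CF_t = 14.000000, DF = 0.631849, PV = 8.845889
  t = 6.5000: CF_t = 14.000000, DF = 0.608132, PV = 8.513848
  t = 7.0000: CF_t = 1014.000000, DF = 0.585305, PV = 593.499407
Price P = sum_t PV_t = 734.169958
First compute Macaulay numerator sum_t t * PV_t:
  t * PV_t at t = 0.5000: 6.737247
  t * PV_t at t = 1.0000: 12.968715
  t * PV_t at t = 1.5000: 18.722880
  t * PV_t at t = 2.0000: 24.026795
  t * PV_t at t = 2.5000: 28.906154
  t * PV_t at t = 3.0000: 33.385355
  t * PV_t at t = 3.5000: 37.487566
  t * PV_t at t = 4.0000: 41.234777
  t * PV_t at t = 4.5000: 44.647857
  t * PV_t at t = 5.0000: 47.746612
  t * PV_t at t = 5.5000: 50.549830
  t * PV_t at t = 6.0000: 53.075331
  t * PV_t at t = 6.5000: 55.340015
  t * PV_t at t = 7.0000: 4154.495847
Macaulay duration D = 4609.324983 / 734.169958 = 6.278281
Modified duration = D / (1 + y/m) = 6.278281 / (1 + 0.039000) = 6.042618

Answer: Modified duration = 6.0426


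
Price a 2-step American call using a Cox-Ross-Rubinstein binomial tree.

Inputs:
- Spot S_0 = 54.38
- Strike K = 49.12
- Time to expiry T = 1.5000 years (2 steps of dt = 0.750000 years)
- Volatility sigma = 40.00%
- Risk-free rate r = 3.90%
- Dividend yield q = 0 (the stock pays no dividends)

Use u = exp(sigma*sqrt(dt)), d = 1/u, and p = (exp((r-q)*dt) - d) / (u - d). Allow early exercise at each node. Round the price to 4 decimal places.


dt = T/N = 0.750000
u = exp(sigma*sqrt(dt)) = 1.413982; d = 1/u = 0.707222
p = (exp((r-q)*dt) - d) / (u - d) = 0.456250
Discount per step: exp(-r*dt) = 0.971174
Stock lattice S(k, i) with i counting down-moves:
  k=0: S(0,0) = 54.3800
  k=1: S(1,0) = 76.8924; S(1,1) = 38.4588
  k=2: S(2,0) = 108.7245; S(2,1) = 54.3800; S(2,2) = 27.1989
Terminal payoffs V(N, i) = max(S_T - K, 0):
  V(2,0) = 59.604457; V(2,1) = 5.260000; V(2,2) = 0.000000
Backward induction: V(k, i) = exp(-r*dt) * [p * V(k+1, i) + (1-p) * V(k+1, i+1)]; then take max(V_cont, immediate exercise) for American.
  V(1,0) = exp(-r*dt) * [p*59.604457 + (1-p)*5.260000] = 29.188317; exercise = 27.772366; V(1,0) = max -> 29.188317
  V(1,1) = exp(-r*dt) * [p*5.260000 + (1-p)*0.000000] = 2.330698; exercise = 0.000000; V(1,1) = max -> 2.330698
  V(0,0) = exp(-r*dt) * [p*29.188317 + (1-p)*2.330698] = 14.164081; exercise = 5.260000; V(0,0) = max -> 14.164081

Answer: Price = V(0,0) = 14.1641


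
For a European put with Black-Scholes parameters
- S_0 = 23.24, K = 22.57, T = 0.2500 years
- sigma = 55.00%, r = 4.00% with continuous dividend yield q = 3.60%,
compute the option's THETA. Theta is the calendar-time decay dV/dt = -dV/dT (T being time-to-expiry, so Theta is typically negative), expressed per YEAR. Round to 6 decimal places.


Answer: Theta = -4.777961

Derivation:
d1 = 0.2475121497; d2 = -0.0274878503
phi(d1) = 0.3869074873; exp(-qT) = 0.9910403788; exp(-rT) = 0.9900498337
Theta = -S*exp(-qT)*phi(d1)*sigma/(2*sqrt(T)) + r*K*exp(-rT)*N(-d2) - q*S*exp(-qT)*N(-d1)
N(-d1) = 0.4022559450; N(-d2) = 0.5109646849; sqrt(T) = 0.5000000000
Term 1 = -23.2400 * 0.9910403788 * 0.3869074873 * 0.5500 / (2 * 0.5000000000) = -4.9011421305
Term 2 = 0.0400 * 22.5700 * 0.9900498337 * 0.5109646849 = 0.4567089166
Term 3 = -0.0360 * 23.2400 * 0.9910403788 * 0.4022559450 = -0.3335281123
Theta = -4.9011421305 + (0.4567089166) + (-0.3335281123) = -4.777961


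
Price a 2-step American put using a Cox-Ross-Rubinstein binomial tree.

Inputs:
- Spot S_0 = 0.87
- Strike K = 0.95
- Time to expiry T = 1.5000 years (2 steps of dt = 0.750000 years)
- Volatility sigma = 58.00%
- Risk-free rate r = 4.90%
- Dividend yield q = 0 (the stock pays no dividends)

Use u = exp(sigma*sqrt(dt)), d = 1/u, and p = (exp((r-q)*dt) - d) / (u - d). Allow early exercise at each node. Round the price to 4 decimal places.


Answer: Price = V(0,0) = 0.2578

Derivation:
dt = T/N = 0.750000
u = exp(sigma*sqrt(dt)) = 1.652509; d = 1/u = 0.605140
p = (exp((r-q)*dt) - d) / (u - d) = 0.412742
Discount per step: exp(-r*dt) = 0.963917
Stock lattice S(k, i) with i counting down-moves:
  k=0: S(0,0) = 0.8700
  k=1: S(1,0) = 1.4377; S(1,1) = 0.5265
  k=2: S(2,0) = 2.3758; S(2,1) = 0.8700; S(2,2) = 0.3186
Terminal payoffs V(N, i) = max(K - S_T, 0):
  V(2,0) = 0.000000; V(2,1) = 0.080000; V(2,2) = 0.631410
Backward induction: V(k, i) = exp(-r*dt) * [p * V(k+1, i) + (1-p) * V(k+1, i+1)]; then take max(V_cont, immediate exercise) for American.
  V(1,0) = exp(-r*dt) * [p*0.000000 + (1-p)*0.080000] = 0.045285; exercise = 0.000000; V(1,0) = max -> 0.045285
  V(1,1) = exp(-r*dt) * [p*0.080000 + (1-p)*0.631410] = 0.389249; exercise = 0.423528; V(1,1) = max -> 0.423528
  V(0,0) = exp(-r*dt) * [p*0.045285 + (1-p)*0.423528] = 0.257762; exercise = 0.080000; V(0,0) = max -> 0.257762


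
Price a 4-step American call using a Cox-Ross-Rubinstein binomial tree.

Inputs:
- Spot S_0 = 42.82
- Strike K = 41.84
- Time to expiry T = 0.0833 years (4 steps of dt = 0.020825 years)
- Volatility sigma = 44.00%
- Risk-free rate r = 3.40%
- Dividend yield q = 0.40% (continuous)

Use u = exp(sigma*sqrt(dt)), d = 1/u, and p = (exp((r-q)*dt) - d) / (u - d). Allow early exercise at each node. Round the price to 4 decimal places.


Answer: Price = V(0,0) = 2.7440

Derivation:
dt = T/N = 0.020825
u = exp(sigma*sqrt(dt)) = 1.065555; d = 1/u = 0.938478
p = (exp((r-q)*dt) - d) / (u - d) = 0.489049
Discount per step: exp(-r*dt) = 0.999292
Stock lattice S(k, i) with i counting down-moves:
  k=0: S(0,0) = 42.8200
  k=1: S(1,0) = 45.6271; S(1,1) = 40.1856
  k=2: S(2,0) = 48.6182; S(2,1) = 42.8200; S(2,2) = 37.7133
  k=3: S(3,0) = 51.8053; S(3,1) = 45.6271; S(3,2) = 40.1856; S(3,3) = 35.3931
  k=4: S(4,0) = 55.2014; S(4,1) = 48.6182; S(4,2) = 42.8200; S(4,3) = 37.7133; S(4,4) = 33.2157
Terminal payoffs V(N, i) = max(S_T - K, 0):
  V(4,0) = 13.361415; V(4,1) = 6.778151; V(4,2) = 0.980000; V(4,3) = 0.000000; V(4,4) = 0.000000
Backward induction: V(k, i) = exp(-r*dt) * [p * V(k+1, i) + (1-p) * V(k+1, i+1)]; then take max(V_cont, immediate exercise) for American.
  V(3,0) = exp(-r*dt) * [p*13.361415 + (1-p)*6.778151] = 9.990615; exercise = 9.965316; V(3,0) = max -> 9.990615
  V(3,1) = exp(-r*dt) * [p*6.778151 + (1-p)*0.980000] = 3.812881; exercise = 3.787067; V(3,1) = max -> 3.812881
  V(3,2) = exp(-r*dt) * [p*0.980000 + (1-p)*0.000000] = 0.478929; exercise = 0.000000; V(3,2) = max -> 0.478929
  V(3,3) = exp(-r*dt) * [p*0.000000 + (1-p)*0.000000] = 0.000000; exercise = 0.000000; V(3,3) = max -> 0.000000
  V(2,0) = exp(-r*dt) * [p*9.990615 + (1-p)*3.812881] = 6.829259; exercise = 6.778151; V(2,0) = max -> 6.829259
  V(2,1) = exp(-r*dt) * [p*3.812881 + (1-p)*0.478929] = 2.107902; exercise = 0.980000; V(2,1) = max -> 2.107902
  V(2,2) = exp(-r*dt) * [p*0.478929 + (1-p)*0.000000] = 0.234054; exercise = 0.000000; V(2,2) = max -> 0.234054
  V(1,0) = exp(-r*dt) * [p*6.829259 + (1-p)*2.107902] = 4.413752; exercise = 3.787067; V(1,0) = max -> 4.413752
  V(1,1) = exp(-r*dt) * [p*2.107902 + (1-p)*0.234054] = 1.149644; exercise = 0.000000; V(1,1) = max -> 1.149644
  V(0,0) = exp(-r*dt) * [p*4.413752 + (1-p)*1.149644] = 2.744010; exercise = 0.980000; V(0,0) = max -> 2.744010


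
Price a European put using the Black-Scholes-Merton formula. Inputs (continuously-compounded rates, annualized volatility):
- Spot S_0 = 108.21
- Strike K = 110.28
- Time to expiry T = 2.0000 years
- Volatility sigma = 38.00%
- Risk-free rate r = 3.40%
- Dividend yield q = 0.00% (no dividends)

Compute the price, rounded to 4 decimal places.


Answer: Price = 19.8756

Derivation:
d1 = (ln(S/K) + (r - q + 0.5*sigma^2) * T) / (sigma * sqrt(T)) = 0.35997540
d2 = d1 - sigma * sqrt(T) = -0.17742575
exp(-rT) = 0.93426047; exp(-qT) = 1.00000000
P = K * exp(-rT) * N(-d2) - S_0 * exp(-qT) * N(-d1)
N(-d1) = 0.35943276; N(-d2) = 0.57041301
P = 110.2800 * 0.93426047 * 0.57041301 - 108.2100 * 1.00000000 * 0.35943276 = 19.8756


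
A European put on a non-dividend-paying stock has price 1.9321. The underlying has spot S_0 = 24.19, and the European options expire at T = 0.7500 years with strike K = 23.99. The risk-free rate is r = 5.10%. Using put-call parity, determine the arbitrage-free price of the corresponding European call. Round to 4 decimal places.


Put-call parity: C - P = S_0 * exp(-qT) - K * exp(-rT).
S_0 * exp(-qT) = 24.1900 * 1.00000000 = 24.19000000
K * exp(-rT) = 23.9900 * 0.96247229 = 23.08971030
C = P + S*exp(-qT) - K*exp(-rT)
C = 1.9321 + 24.19000000 - 23.08971030 = 3.0324

Answer: Call price = 3.0324


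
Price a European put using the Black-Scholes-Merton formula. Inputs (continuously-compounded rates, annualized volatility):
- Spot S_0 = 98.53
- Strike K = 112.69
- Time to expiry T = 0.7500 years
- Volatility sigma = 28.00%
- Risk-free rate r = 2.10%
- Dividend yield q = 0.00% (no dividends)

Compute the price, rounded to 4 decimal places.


d1 = (ln(S/K) + (r - q + 0.5*sigma^2) * T) / (sigma * sqrt(T)) = -0.36756434
d2 = d1 - sigma * sqrt(T) = -0.61005145
exp(-rT) = 0.98437338; exp(-qT) = 1.00000000
P = K * exp(-rT) * N(-d2) - S_0 * exp(-qT) * N(-d1)
N(-d1) = 0.64340095; N(-d2) = 0.72908614
P = 112.6900 * 0.98437338 * 0.72908614 - 98.5300 * 1.00000000 * 0.64340095 = 17.4825

Answer: Price = 17.4825


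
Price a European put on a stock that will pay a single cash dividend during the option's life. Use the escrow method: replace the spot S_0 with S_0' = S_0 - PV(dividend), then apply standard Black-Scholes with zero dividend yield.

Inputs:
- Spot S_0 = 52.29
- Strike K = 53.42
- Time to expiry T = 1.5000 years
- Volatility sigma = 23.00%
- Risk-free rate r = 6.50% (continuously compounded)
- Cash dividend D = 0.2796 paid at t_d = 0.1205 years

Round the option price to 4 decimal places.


Answer: Price = 4.0247

Derivation:
PV(D) = D * exp(-r * t_d) = 0.2796 * 0.99219809 = 0.27741859
S_0' = S_0 - PV(D) = 52.2900 - 0.27741859 = 52.01258141
d1 = (ln(S_0'/K) + (r + sigma^2/2)*T) / (sigma*sqrt(T)) = 0.39218614
d2 = d1 - sigma*sqrt(T) = 0.11049482
exp(-rT) = 0.90710234
N(-d1) = 0.34746034; N(-d2) = 0.45600848
P = K * exp(-rT) * N(-d2) - S_0' * N(-d1) = 53.4200 * 0.90710234 * 0.45600848 - 52.01258141 * 0.34746034 = 4.0247


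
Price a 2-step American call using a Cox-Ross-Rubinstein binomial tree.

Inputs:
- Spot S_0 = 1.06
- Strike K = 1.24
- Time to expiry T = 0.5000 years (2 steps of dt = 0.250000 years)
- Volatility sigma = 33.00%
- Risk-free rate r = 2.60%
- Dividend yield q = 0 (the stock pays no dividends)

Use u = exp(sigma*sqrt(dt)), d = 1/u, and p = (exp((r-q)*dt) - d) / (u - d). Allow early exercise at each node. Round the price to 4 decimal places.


dt = T/N = 0.250000
u = exp(sigma*sqrt(dt)) = 1.179393; d = 1/u = 0.847894
p = (exp((r-q)*dt) - d) / (u - d) = 0.478515
Discount per step: exp(-r*dt) = 0.993521
Stock lattice S(k, i) with i counting down-moves:
  k=0: S(0,0) = 1.0600
  k=1: S(1,0) = 1.2502; S(1,1) = 0.8988
  k=2: S(2,0) = 1.4744; S(2,1) = 1.0600; S(2,2) = 0.7621
Terminal payoffs V(N, i) = max(S_T - K, 0):
  V(2,0) = 0.234426; V(2,1) = 0.000000; V(2,2) = 0.000000
Backward induction: V(k, i) = exp(-r*dt) * [p * V(k+1, i) + (1-p) * V(k+1, i+1)]; then take max(V_cont, immediate exercise) for American.
  V(1,0) = exp(-r*dt) * [p*0.234426 + (1-p)*0.000000] = 0.111450; exercise = 0.010157; V(1,0) = max -> 0.111450
  V(1,1) = exp(-r*dt) * [p*0.000000 + (1-p)*0.000000] = 0.000000; exercise = 0.000000; V(1,1) = max -> 0.000000
  V(0,0) = exp(-r*dt) * [p*0.111450 + (1-p)*0.000000] = 0.052985; exercise = 0.000000; V(0,0) = max -> 0.052985

Answer: Price = V(0,0) = 0.0530


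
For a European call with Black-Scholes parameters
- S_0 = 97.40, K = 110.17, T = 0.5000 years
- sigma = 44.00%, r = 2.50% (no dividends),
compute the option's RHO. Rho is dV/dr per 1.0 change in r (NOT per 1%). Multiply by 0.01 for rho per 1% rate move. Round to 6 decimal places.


Answer: Rho = 16.567681

Derivation:
d1 = -0.2002346950; d2 = -0.5113616788
phi(d1) = 0.3910243285; exp(-qT) = 1.0000000000; exp(-rT) = 0.9875778005
N(d2) = 0.3045489116
Rho = K*T*exp(-rT)*N(d2) = 110.1700 * 0.5000 * 0.9875778005 * 0.3045489116 = 16.567681


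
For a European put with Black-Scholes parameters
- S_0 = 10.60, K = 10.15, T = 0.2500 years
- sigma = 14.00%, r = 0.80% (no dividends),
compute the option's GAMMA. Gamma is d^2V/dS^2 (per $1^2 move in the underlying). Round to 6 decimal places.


d1 = 0.6832899376; d2 = 0.6132899376
phi(d1) = 0.3158837216; exp(-qT) = 1.0000000000; exp(-rT) = 0.9980019987
Gamma = exp(-qT) * phi(d1) / (S * sigma * sqrt(T)) = 1.0000000000 * 0.3158837216 / (10.6000 * 0.1400 * 0.5000000000) = 0.425719

Answer: Gamma = 0.425719


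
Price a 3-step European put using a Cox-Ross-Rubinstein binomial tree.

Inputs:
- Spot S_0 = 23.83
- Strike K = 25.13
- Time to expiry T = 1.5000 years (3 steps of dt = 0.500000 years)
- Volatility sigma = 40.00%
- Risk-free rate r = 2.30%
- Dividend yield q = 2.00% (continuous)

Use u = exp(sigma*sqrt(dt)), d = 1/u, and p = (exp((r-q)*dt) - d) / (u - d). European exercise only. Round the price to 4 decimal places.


Answer: Price = V(0,0) = 5.5331

Derivation:
dt = T/N = 0.500000
u = exp(sigma*sqrt(dt)) = 1.326896; d = 1/u = 0.753638
p = (exp((r-q)*dt) - d) / (u - d) = 0.432376
Discount per step: exp(-r*dt) = 0.988566
Stock lattice S(k, i) with i counting down-moves:
  k=0: S(0,0) = 23.8300
  k=1: S(1,0) = 31.6199; S(1,1) = 17.9592
  k=2: S(2,0) = 41.9564; S(2,1) = 23.8300; S(2,2) = 13.5347
  k=3: S(3,0) = 55.6718; S(3,1) = 31.6199; S(3,2) = 17.9592; S(3,3) = 10.2003
Terminal payoffs V(N, i) = max(K - S_T, 0):
  V(3,0) = 0.000000; V(3,1) = 0.000000; V(3,2) = 7.170799; V(3,3) = 14.929700
Backward induction: V(k, i) = exp(-r*dt) * [p * V(k+1, i) + (1-p) * V(k+1, i+1)].
  V(2,0) = exp(-r*dt) * [p*0.000000 + (1-p)*0.000000] = 0.000000
  V(2,1) = exp(-r*dt) * [p*0.000000 + (1-p)*7.170799] = 4.023780
  V(2,2) = exp(-r*dt) * [p*7.170799 + (1-p)*14.929700] = 11.442591
  V(1,0) = exp(-r*dt) * [p*0.000000 + (1-p)*4.023780] = 2.257880
  V(1,1) = exp(-r*dt) * [p*4.023780 + (1-p)*11.442591] = 8.140720
  V(0,0) = exp(-r*dt) * [p*2.257880 + (1-p)*8.140720] = 5.533126


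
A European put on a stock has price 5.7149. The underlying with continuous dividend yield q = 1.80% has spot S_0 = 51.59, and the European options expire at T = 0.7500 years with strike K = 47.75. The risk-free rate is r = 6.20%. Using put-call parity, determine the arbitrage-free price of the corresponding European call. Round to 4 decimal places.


Answer: Call price = 11.0327

Derivation:
Put-call parity: C - P = S_0 * exp(-qT) - K * exp(-rT).
S_0 * exp(-qT) = 51.5900 * 0.98659072 = 50.89821505
K * exp(-rT) = 47.7500 * 0.95456456 = 45.58045777
C = P + S*exp(-qT) - K*exp(-rT)
C = 5.7149 + 50.89821505 - 45.58045777 = 11.0327


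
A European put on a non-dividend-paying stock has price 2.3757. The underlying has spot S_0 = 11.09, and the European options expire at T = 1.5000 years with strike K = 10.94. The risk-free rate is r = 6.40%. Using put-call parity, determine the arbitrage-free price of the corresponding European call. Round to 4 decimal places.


Put-call parity: C - P = S_0 * exp(-qT) - K * exp(-rT).
S_0 * exp(-qT) = 11.0900 * 1.00000000 = 11.09000000
K * exp(-rT) = 10.9400 * 0.90846402 = 9.93859634
C = P + S*exp(-qT) - K*exp(-rT)
C = 2.3757 + 11.09000000 - 9.93859634 = 3.5271

Answer: Call price = 3.5271


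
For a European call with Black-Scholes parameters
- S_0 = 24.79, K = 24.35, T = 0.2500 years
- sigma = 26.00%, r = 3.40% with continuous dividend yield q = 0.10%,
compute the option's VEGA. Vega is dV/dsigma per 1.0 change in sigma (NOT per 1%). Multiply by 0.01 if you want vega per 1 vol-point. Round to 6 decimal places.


Answer: Vega = 4.771536

Derivation:
d1 = 0.2662192040; d2 = 0.1362192040
phi(d1) = 0.3850527791; exp(-qT) = 0.9997500312; exp(-rT) = 0.9915360229
Vega = S * exp(-qT) * phi(d1) * sqrt(T) = 24.7900 * 0.9997500312 * 0.3850527791 * 0.5000000000 = 4.771536


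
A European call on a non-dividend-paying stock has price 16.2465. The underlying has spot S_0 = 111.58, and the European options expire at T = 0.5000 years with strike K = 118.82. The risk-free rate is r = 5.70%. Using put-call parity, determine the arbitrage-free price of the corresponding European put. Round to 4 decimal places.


Answer: Put price = 20.1479

Derivation:
Put-call parity: C - P = S_0 * exp(-qT) - K * exp(-rT).
S_0 * exp(-qT) = 111.5800 * 1.00000000 = 111.58000000
K * exp(-rT) = 118.8200 * 0.97190229 = 115.48143059
P = C - S*exp(-qT) + K*exp(-rT)
P = 16.2465 - 111.58000000 + 115.48143059 = 20.1479


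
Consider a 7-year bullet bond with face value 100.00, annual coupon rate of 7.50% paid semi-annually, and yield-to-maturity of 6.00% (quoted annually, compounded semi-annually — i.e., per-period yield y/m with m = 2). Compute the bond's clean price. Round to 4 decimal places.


Coupon per period c = face * coupon_rate / m = 3.750000
Periods per year m = 2; per-period yield y/m = 0.030000
Number of cashflows N = 14
Cashflows (t years, CF_t, discount factor 1/(1+y/m)^(m*t), PV):
  t = 0.5000: CF_t = 3.750000, DF = 0.970874, PV = 3.640777
  t = 1.0000: CF_t = 3.750000, DF = 0.942596, PV = 3.534735
  t = 1.5000: CF_t = 3.750000, DF = 0.915142, PV = 3.431781
  t = 2.0000: CF_t = 3.750000, DF = 0.888487, PV = 3.331826
  t = 2.5000: CF_t = 3.750000, DF = 0.862609, PV = 3.234783
  t = 3.0000: CF_t = 3.750000, DF = 0.837484, PV = 3.140566
  t = 3.5000: CF_t = 3.750000, DF = 0.813092, PV = 3.049093
  t = 4.0000: CF_t = 3.750000, DF = 0.789409, PV = 2.960285
  t = 4.5000: CF_t = 3.750000, DF = 0.766417, PV = 2.874063
  t = 5.0000: CF_t = 3.750000, DF = 0.744094, PV = 2.790352
  t = 5.5000: CF_t = 3.750000, DF = 0.722421, PV = 2.709080
  t = 6.0000: CF_t = 3.750000, DF = 0.701380, PV = 2.630175
  t = 6.5000: CF_t = 3.750000, DF = 0.680951, PV = 2.553568
  t = 7.0000: CF_t = 103.750000, DF = 0.661118, PV = 68.590972
Price P = sum_t PV_t = 108.472055

Answer: Price = 108.4721


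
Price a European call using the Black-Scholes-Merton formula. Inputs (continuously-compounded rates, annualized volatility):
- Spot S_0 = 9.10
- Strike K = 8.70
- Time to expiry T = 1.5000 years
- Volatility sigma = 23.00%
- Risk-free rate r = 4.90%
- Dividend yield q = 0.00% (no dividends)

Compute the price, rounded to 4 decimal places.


d1 = (ln(S/K) + (r - q + 0.5*sigma^2) * T) / (sigma * sqrt(T)) = 0.56134633
d2 = d1 - sigma * sqrt(T) = 0.27965501
exp(-rT) = 0.92913615; exp(-qT) = 1.00000000
C = S_0 * exp(-qT) * N(d1) - K * exp(-rT) * N(d2)
N(d1) = 0.71271927; N(d2) = 0.61012890
C = 9.1000 * 1.00000000 * 0.71271927 - 8.7000 * 0.92913615 * 0.61012890 = 1.5538

Answer: Price = 1.5538


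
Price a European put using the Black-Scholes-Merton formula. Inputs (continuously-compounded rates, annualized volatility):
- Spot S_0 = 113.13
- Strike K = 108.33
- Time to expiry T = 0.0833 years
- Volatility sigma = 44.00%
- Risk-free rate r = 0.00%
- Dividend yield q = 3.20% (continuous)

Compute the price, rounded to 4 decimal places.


d1 = (ln(S/K) + (r - q + 0.5*sigma^2) * T) / (sigma * sqrt(T)) = 0.38390961
d2 = d1 - sigma * sqrt(T) = 0.25691796
exp(-rT) = 1.00000000; exp(-qT) = 0.99733795
P = K * exp(-rT) * N(-d2) - S_0 * exp(-qT) * N(-d1)
N(-d1) = 0.35052272; N(-d2) = 0.39862105
P = 108.3300 * 1.00000000 * 0.39862105 - 113.1300 * 0.99733795 * 0.35052272 = 3.6335

Answer: Price = 3.6335


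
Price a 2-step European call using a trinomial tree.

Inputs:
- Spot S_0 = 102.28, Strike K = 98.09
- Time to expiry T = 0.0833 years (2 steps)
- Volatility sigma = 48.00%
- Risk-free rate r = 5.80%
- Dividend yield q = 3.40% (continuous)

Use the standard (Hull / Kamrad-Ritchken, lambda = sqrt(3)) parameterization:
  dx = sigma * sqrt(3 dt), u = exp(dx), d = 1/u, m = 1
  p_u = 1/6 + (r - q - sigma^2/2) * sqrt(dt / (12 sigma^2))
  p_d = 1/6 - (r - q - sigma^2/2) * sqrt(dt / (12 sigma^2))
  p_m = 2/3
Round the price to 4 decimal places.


dt = T/N = 0.041650; dx = sigma*sqrt(3*dt) = 0.169672
u = exp(dx) = 1.184916; d = 1/u = 0.843942
p_u = 0.155473, p_m = 0.666667, p_d = 0.177860
Discount per step: exp(-r*dt) = 0.997587
Stock lattice S(k, j) with j the centered position index:
  k=0: S(0,+0) = 102.2800
  k=1: S(1,-1) = 86.3184; S(1,+0) = 102.2800; S(1,+1) = 121.1932
  k=2: S(2,-2) = 72.8477; S(2,-1) = 86.3184; S(2,+0) = 102.2800; S(2,+1) = 121.1932; S(2,+2) = 143.6037
Terminal payoffs V(N, j) = max(S_T - K, 0):
  V(2,-2) = 0.000000; V(2,-1) = 0.000000; V(2,+0) = 4.190000; V(2,+1) = 23.103184; V(2,+2) = 45.513714
Backward induction: V(k, j) = exp(-r*dt) * [p_u * V(k+1, j+1) + p_m * V(k+1, j) + p_d * V(k+1, j-1)]
  V(1,-1) = exp(-r*dt) * [p_u*4.190000 + p_m*0.000000 + p_d*0.000000] = 0.649860
  V(1,+0) = exp(-r*dt) * [p_u*23.103184 + p_m*4.190000 + p_d*0.000000] = 6.369850
  V(1,+1) = exp(-r*dt) * [p_u*45.513714 + p_m*23.103184 + p_d*4.190000] = 23.167480
  V(0,+0) = exp(-r*dt) * [p_u*23.167480 + p_m*6.369850 + p_d*0.649860] = 7.944854

Answer: Price = V(0,0) = 7.9449


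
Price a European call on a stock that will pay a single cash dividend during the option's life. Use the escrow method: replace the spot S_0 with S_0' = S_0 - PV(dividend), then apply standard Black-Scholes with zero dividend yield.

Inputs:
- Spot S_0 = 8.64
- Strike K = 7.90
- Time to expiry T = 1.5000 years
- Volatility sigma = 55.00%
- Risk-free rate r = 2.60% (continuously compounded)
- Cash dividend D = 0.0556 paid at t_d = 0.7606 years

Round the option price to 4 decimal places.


PV(D) = D * exp(-r * t_d) = 0.0556 * 0.98041865 = 0.05451128
S_0' = S_0 - PV(D) = 8.6400 - 0.05451128 = 8.58548872
d1 = (ln(S_0'/K) + (r + sigma^2/2)*T) / (sigma*sqrt(T)) = 0.51823136
d2 = d1 - sigma*sqrt(T) = -0.15537832
exp(-rT) = 0.96175071
N(d1) = 0.69785157; N(d2) = 0.43826154
C = S_0' * N(d1) - K * exp(-rT) * N(d2) = 8.58548872 * 0.69785157 - 7.9000 * 0.96175071 * 0.43826154 = 2.6616

Answer: Price = 2.6616


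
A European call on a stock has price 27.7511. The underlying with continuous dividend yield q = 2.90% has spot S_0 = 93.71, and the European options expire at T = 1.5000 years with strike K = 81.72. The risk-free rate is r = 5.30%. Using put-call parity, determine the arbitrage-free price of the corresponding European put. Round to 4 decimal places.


Answer: Put price = 13.5049

Derivation:
Put-call parity: C - P = S_0 * exp(-qT) - K * exp(-rT).
S_0 * exp(-qT) = 93.7100 * 0.95743255 = 89.72100464
K * exp(-rT) = 81.7200 * 0.92357802 = 75.47479579
P = C - S*exp(-qT) + K*exp(-rT)
P = 27.7511 - 89.72100464 + 75.47479579 = 13.5049


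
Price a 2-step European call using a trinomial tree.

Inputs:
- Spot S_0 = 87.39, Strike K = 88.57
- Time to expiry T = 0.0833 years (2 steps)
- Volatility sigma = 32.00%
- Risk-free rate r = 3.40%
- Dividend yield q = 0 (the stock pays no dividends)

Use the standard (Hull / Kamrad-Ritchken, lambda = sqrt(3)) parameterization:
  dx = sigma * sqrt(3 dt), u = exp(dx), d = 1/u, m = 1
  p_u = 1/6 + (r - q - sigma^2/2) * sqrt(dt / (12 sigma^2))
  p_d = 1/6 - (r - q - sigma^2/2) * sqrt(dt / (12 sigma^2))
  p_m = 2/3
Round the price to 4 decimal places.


dt = T/N = 0.041650; dx = sigma*sqrt(3*dt) = 0.113114
u = exp(dx) = 1.119760; d = 1/u = 0.893048
p_u = 0.163500, p_m = 0.666667, p_d = 0.169833
Discount per step: exp(-r*dt) = 0.998585
Stock lattice S(k, j) with j the centered position index:
  k=0: S(0,+0) = 87.3900
  k=1: S(1,-1) = 78.0435; S(1,+0) = 87.3900; S(1,+1) = 97.8558
  k=2: S(2,-2) = 69.6966; S(2,-1) = 78.0435; S(2,+0) = 87.3900; S(2,+1) = 97.8558; S(2,+2) = 109.5751
Terminal payoffs V(N, j) = max(S_T - K, 0):
  V(2,-2) = 0.000000; V(2,-1) = 0.000000; V(2,+0) = 0.000000; V(2,+1) = 9.285834; V(2,+2) = 21.005057
Backward induction: V(k, j) = exp(-r*dt) * [p_u * V(k+1, j+1) + p_m * V(k+1, j) + p_d * V(k+1, j-1)]
  V(1,-1) = exp(-r*dt) * [p_u*0.000000 + p_m*0.000000 + p_d*0.000000] = 0.000000
  V(1,+0) = exp(-r*dt) * [p_u*9.285834 + p_m*0.000000 + p_d*0.000000] = 1.516086
  V(1,+1) = exp(-r*dt) * [p_u*21.005057 + p_m*9.285834 + p_d*0.000000] = 9.611264
  V(0,+0) = exp(-r*dt) * [p_u*9.611264 + p_m*1.516086 + p_d*0.000000] = 2.578512

Answer: Price = V(0,0) = 2.5785


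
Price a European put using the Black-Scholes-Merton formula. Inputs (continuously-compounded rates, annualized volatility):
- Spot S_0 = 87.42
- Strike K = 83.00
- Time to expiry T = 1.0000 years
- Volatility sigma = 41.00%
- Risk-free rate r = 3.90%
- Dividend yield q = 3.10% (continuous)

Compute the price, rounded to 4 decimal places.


d1 = (ln(S/K) + (r - q + 0.5*sigma^2) * T) / (sigma * sqrt(T)) = 0.35105727
d2 = d1 - sigma * sqrt(T) = -0.05894273
exp(-rT) = 0.96175071; exp(-qT) = 0.96947557
P = K * exp(-rT) * N(-d2) - S_0 * exp(-qT) * N(-d1)
N(-d1) = 0.36277269; N(-d2) = 0.52350114
P = 83.0000 * 0.96175071 * 0.52350114 - 87.4200 * 0.96947557 * 0.36277269 = 11.0431

Answer: Price = 11.0431


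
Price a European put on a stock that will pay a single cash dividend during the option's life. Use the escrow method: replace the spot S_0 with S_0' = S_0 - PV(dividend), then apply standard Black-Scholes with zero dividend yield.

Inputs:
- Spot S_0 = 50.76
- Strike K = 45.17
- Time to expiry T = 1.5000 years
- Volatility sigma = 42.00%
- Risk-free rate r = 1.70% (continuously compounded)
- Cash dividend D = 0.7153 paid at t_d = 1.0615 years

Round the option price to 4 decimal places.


PV(D) = D * exp(-r * t_d) = 0.7153 * 0.98211635 = 0.70250782
S_0' = S_0 - PV(D) = 50.7600 - 0.70250782 = 50.05749218
d1 = (ln(S_0'/K) + (r + sigma^2/2)*T) / (sigma*sqrt(T)) = 0.50649818
d2 = d1 - sigma*sqrt(T) = -0.00789467
exp(-rT) = 0.97482238
N(-d1) = 0.30625348; N(-d2) = 0.50314948
P = K * exp(-rT) * N(-d2) - S_0' * N(-d1) = 45.1700 * 0.97482238 * 0.50314948 - 50.05749218 * 0.30625348 = 6.8248

Answer: Price = 6.8248


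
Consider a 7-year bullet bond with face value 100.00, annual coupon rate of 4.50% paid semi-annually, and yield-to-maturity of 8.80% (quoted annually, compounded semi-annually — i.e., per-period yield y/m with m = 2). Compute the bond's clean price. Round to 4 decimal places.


Answer: Price = 77.8774

Derivation:
Coupon per period c = face * coupon_rate / m = 2.250000
Periods per year m = 2; per-period yield y/m = 0.044000
Number of cashflows N = 14
Cashflows (t years, CF_t, discount factor 1/(1+y/m)^(m*t), PV):
  t = 0.5000: CF_t = 2.250000, DF = 0.957854, PV = 2.155172
  t = 1.0000: CF_t = 2.250000, DF = 0.917485, PV = 2.064341
  t = 1.5000: CF_t = 2.250000, DF = 0.878817, PV = 1.977338
  t = 2.0000: CF_t = 2.250000, DF = 0.841779, PV = 1.894002
  t = 2.5000: CF_t = 2.250000, DF = 0.806302, PV = 1.814179
  t = 3.0000: CF_t = 2.250000, DF = 0.772320, PV = 1.737719
  t = 3.5000: CF_t = 2.250000, DF = 0.739770, PV = 1.664482
  t = 4.0000: CF_t = 2.250000, DF = 0.708592, PV = 1.594331
  t = 4.5000: CF_t = 2.250000, DF = 0.678728, PV = 1.527137
  t = 5.0000: CF_t = 2.250000, DF = 0.650122, PV = 1.462775
  t = 5.5000: CF_t = 2.250000, DF = 0.622722, PV = 1.401125
  t = 6.0000: CF_t = 2.250000, DF = 0.596477, PV = 1.342074
  t = 6.5000: CF_t = 2.250000, DF = 0.571339, PV = 1.285512
  t = 7.0000: CF_t = 102.250000, DF = 0.547259, PV = 55.957246
Price P = sum_t PV_t = 77.877435


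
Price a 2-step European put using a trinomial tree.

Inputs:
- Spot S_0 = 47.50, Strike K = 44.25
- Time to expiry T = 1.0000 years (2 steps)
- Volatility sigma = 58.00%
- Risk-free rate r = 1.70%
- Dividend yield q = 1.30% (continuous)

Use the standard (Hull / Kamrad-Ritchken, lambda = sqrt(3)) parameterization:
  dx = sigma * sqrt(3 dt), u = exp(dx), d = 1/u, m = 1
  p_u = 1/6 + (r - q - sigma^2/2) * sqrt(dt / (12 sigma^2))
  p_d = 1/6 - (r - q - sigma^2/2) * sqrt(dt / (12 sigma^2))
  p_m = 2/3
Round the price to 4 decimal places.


Answer: Price = V(0,0) = 7.7743

Derivation:
dt = T/N = 0.500000; dx = sigma*sqrt(3*dt) = 0.710352
u = exp(dx) = 2.034707; d = 1/u = 0.491471
p_u = 0.108878, p_m = 0.666667, p_d = 0.224455
Discount per step: exp(-r*dt) = 0.991536
Stock lattice S(k, j) with j the centered position index:
  k=0: S(0,+0) = 47.5000
  k=1: S(1,-1) = 23.3449; S(1,+0) = 47.5000; S(1,+1) = 96.6486
  k=2: S(2,-2) = 11.4733; S(2,-1) = 23.3449; S(2,+0) = 47.5000; S(2,+1) = 96.6486; S(2,+2) = 196.6516
Terminal payoffs V(N, j) = max(K - S_T, 0):
  V(2,-2) = 32.776665; V(2,-1) = 20.905120; V(2,+0) = 0.000000; V(2,+1) = 0.000000; V(2,+2) = 0.000000
Backward induction: V(k, j) = exp(-r*dt) * [p_u * V(k+1, j+1) + p_m * V(k+1, j) + p_d * V(k+1, j-1)]
  V(1,-1) = exp(-r*dt) * [p_u*0.000000 + p_m*20.905120 + p_d*32.776665] = 21.113401
  V(1,+0) = exp(-r*dt) * [p_u*0.000000 + p_m*0.000000 + p_d*20.905120] = 4.652542
  V(1,+1) = exp(-r*dt) * [p_u*0.000000 + p_m*0.000000 + p_d*0.000000] = 0.000000
  V(0,+0) = exp(-r*dt) * [p_u*0.000000 + p_m*4.652542 + p_d*21.113401] = 7.774338


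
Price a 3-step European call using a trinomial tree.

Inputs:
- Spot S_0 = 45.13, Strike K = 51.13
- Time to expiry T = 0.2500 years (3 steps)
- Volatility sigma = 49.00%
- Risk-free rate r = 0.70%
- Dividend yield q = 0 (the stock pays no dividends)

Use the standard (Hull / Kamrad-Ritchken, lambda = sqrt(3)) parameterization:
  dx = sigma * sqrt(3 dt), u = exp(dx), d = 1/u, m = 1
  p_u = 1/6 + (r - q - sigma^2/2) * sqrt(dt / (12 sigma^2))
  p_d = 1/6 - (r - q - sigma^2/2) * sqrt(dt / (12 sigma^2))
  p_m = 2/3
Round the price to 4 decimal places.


dt = T/N = 0.083333; dx = sigma*sqrt(3*dt) = 0.245000
u = exp(dx) = 1.277621; d = 1/u = 0.782705
p_u = 0.147440, p_m = 0.666667, p_d = 0.185893
Discount per step: exp(-r*dt) = 0.999417
Stock lattice S(k, j) with j the centered position index:
  k=0: S(0,+0) = 45.1300
  k=1: S(1,-1) = 35.3235; S(1,+0) = 45.1300; S(1,+1) = 57.6590
  k=2: S(2,-2) = 27.6478; S(2,-1) = 35.3235; S(2,+0) = 45.1300; S(2,+1) = 57.6590; S(2,+2) = 73.6664
  k=3: S(3,-3) = 21.6401; S(3,-2) = 27.6478; S(3,-1) = 35.3235; S(3,+0) = 45.1300; S(3,+1) = 57.6590; S(3,+2) = 73.6664; S(3,+3) = 94.1178
Terminal payoffs V(N, j) = max(S_T - K, 0):
  V(3,-3) = 0.000000; V(3,-2) = 0.000000; V(3,-1) = 0.000000; V(3,+0) = 0.000000; V(3,+1) = 6.529050; V(3,+2) = 22.536431; V(3,+3) = 42.987802
Backward induction: V(k, j) = exp(-r*dt) * [p_u * V(k+1, j+1) + p_m * V(k+1, j) + p_d * V(k+1, j-1)]
  V(2,-2) = exp(-r*dt) * [p_u*0.000000 + p_m*0.000000 + p_d*0.000000] = 0.000000
  V(2,-1) = exp(-r*dt) * [p_u*0.000000 + p_m*0.000000 + p_d*0.000000] = 0.000000
  V(2,+0) = exp(-r*dt) * [p_u*6.529050 + p_m*0.000000 + p_d*0.000000] = 0.962085
  V(2,+1) = exp(-r*dt) * [p_u*22.536431 + p_m*6.529050 + p_d*0.000000] = 7.671006
  V(2,+2) = exp(-r*dt) * [p_u*42.987802 + p_m*22.536431 + p_d*6.529050] = 22.562968
  V(1,-1) = exp(-r*dt) * [p_u*0.962085 + p_m*0.000000 + p_d*0.000000] = 0.141768
  V(1,+0) = exp(-r*dt) * [p_u*7.671006 + p_m*0.962085 + p_d*0.000000] = 1.771373
  V(1,+1) = exp(-r*dt) * [p_u*22.562968 + p_m*7.671006 + p_d*0.962085] = 8.614517
  V(0,+0) = exp(-r*dt) * [p_u*8.614517 + p_m*1.771373 + p_d*0.141768] = 2.475953

Answer: Price = V(0,0) = 2.4760


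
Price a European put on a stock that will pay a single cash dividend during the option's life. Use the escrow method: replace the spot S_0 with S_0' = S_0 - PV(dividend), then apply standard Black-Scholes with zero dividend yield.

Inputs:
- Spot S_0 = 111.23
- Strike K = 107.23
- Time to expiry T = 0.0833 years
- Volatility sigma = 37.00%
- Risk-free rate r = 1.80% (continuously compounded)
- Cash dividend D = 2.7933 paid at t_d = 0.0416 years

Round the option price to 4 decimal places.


Answer: Price = 3.9361

Derivation:
PV(D) = D * exp(-r * t_d) = 2.7933 * 0.99925148 = 2.79120916
S_0' = S_0 - PV(D) = 111.2300 - 2.79120916 = 108.43879084
d1 = (ln(S_0'/K) + (r + sigma^2/2)*T) / (sigma*sqrt(T)) = 0.17240723
d2 = d1 - sigma*sqrt(T) = 0.06561880
exp(-rT) = 0.99850172
N(-d1) = 0.43155869; N(-d2) = 0.47384066
P = K * exp(-rT) * N(-d2) - S_0' * N(-d1) = 107.2300 * 0.99850172 * 0.47384066 - 108.43879084 * 0.43155869 = 3.9361


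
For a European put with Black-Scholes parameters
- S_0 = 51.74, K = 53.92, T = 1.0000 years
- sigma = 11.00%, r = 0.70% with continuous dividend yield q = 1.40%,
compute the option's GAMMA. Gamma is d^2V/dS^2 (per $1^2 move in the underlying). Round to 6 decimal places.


Answer: Gamma = 0.064213

Derivation:
d1 = -0.3838208168; d2 = -0.4938208168
phi(d1) = 0.3706126830; exp(-qT) = 0.9860975443; exp(-rT) = 0.9930244429
Gamma = exp(-qT) * phi(d1) / (S * sigma * sqrt(T)) = 0.9860975443 * 0.3706126830 / (51.7400 * 0.1100 * 1.0000000000) = 0.064213


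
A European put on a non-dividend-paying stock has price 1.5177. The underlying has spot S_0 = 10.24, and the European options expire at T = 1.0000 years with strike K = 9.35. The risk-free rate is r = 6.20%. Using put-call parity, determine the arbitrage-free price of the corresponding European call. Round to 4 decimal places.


Answer: Call price = 2.9698

Derivation:
Put-call parity: C - P = S_0 * exp(-qT) - K * exp(-rT).
S_0 * exp(-qT) = 10.2400 * 1.00000000 = 10.24000000
K * exp(-rT) = 9.3500 * 0.93988289 = 8.78790499
C = P + S*exp(-qT) - K*exp(-rT)
C = 1.5177 + 10.24000000 - 8.78790499 = 2.9698


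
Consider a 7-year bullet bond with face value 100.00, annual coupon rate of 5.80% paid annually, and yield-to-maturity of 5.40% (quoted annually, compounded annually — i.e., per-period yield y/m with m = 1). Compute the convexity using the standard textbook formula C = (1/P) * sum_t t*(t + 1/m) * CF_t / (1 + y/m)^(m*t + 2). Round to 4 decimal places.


Coupon per period c = face * coupon_rate / m = 5.800000
Periods per year m = 1; per-period yield y/m = 0.054000
Number of cashflows N = 7
Cashflows (t years, CF_t, discount factor 1/(1+y/m)^(m*t), PV):
  t = 1.0000: CF_t = 5.800000, DF = 0.948767, PV = 5.502846
  t = 2.0000: CF_t = 5.800000, DF = 0.900158, PV = 5.220917
  t = 3.0000: CF_t = 5.800000, DF = 0.854040, PV = 4.953431
  t = 4.0000: CF_t = 5.800000, DF = 0.810285, PV = 4.699650
  t = 5.0000: CF_t = 5.800000, DF = 0.768771, PV = 4.458871
  t = 6.0000: CF_t = 5.800000, DF = 0.729384, PV = 4.230428
  t = 7.0000: CF_t = 105.800000, DF = 0.692015, PV = 73.215223
Price P = sum_t PV_t = 102.281368
Convexity numerator sum_t t*(t + 1/m) * CF_t / (1+y/m)^(m*t + 2):
  t = 1.0000: term = 9.906863
  t = 2.0000: term = 28.197902
  t = 3.0000: term = 53.506456
  t = 4.0000: term = 84.608564
  t = 5.0000: term = 120.410670
  t = 6.0000: term = 159.938271
  t = 7.0000: term = 3690.695343
Convexity = (1/P) * sum = 4147.264069 / 102.281368 = 40.547601

Answer: Convexity = 40.5476


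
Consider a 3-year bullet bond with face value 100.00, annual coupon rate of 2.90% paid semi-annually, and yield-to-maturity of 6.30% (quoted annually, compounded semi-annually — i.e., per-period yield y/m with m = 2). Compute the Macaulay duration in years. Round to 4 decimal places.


Answer: Macaulay duration = 2.8886 years

Derivation:
Coupon per period c = face * coupon_rate / m = 1.450000
Periods per year m = 2; per-period yield y/m = 0.031500
Number of cashflows N = 6
Cashflows (t years, CF_t, discount factor 1/(1+y/m)^(m*t), PV):
  t = 0.5000: CF_t = 1.450000, DF = 0.969462, PV = 1.405720
  t = 1.0000: CF_t = 1.450000, DF = 0.939856, PV = 1.362792
  t = 1.5000: CF_t = 1.450000, DF = 0.911155, PV = 1.321175
  t = 2.0000: CF_t = 1.450000, DF = 0.883330, PV = 1.280829
  t = 2.5000: CF_t = 1.450000, DF = 0.856355, PV = 1.241715
  t = 3.0000: CF_t = 101.450000, DF = 0.830204, PV = 84.224154
Price P = sum_t PV_t = 90.836384
Macaulay numerator sum_t t * PV_t:
  t * PV_t at t = 0.5000: 0.702860
  t * PV_t at t = 1.0000: 1.362792
  t * PV_t at t = 1.5000: 1.981762
  t * PV_t at t = 2.0000: 2.561658
  t * PV_t at t = 2.5000: 3.104287
  t * PV_t at t = 3.0000: 252.672462
Macaulay duration D = (sum_t t * PV_t) / P = 262.385821 / 90.836384 = 2.888554
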